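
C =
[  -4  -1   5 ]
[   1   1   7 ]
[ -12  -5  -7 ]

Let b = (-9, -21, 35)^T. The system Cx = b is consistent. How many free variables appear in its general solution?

1

Row reduce the augmented matrix [C | b].
R2 ← R2 + (1/4)·R1: [0, 3/4, 33/4, -93/4]
R3 ← R3 − (3)·R1: [0, -2, -22, 62]
R3 ← R3 + (8/3)·R2: [0, 0, 0, 0]
The echelon form has 2 nonzero rows, and every pivot lies in the first 3 columns, so rank(C) = rank([C|b]) = 2.
The system is consistent.
Free variables = (unknowns) − (rank) = 3 − 2 = 1.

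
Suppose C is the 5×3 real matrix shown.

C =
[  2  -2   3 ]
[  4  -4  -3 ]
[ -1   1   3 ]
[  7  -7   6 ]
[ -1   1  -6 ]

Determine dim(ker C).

1

Row reduce to echelon form.
R2 ← R2 − (2)·R1: [0, 0, -9]
R3 ← R3 + (1/2)·R1: [0, 0, 9/2]
R4 ← R4 − (7/2)·R1: [0, 0, -9/2]
R5 ← R5 + (1/2)·R1: [0, 0, -9/2]
R3 ← R3 + (1/2)·R2: [0, 0, 0]
R4 ← R4 − (1/2)·R2: [0, 0, 0]
R5 ← R5 − (1/2)·R2: [0, 0, 0]
2 nonzero rows, so rank(C) = 2.
C has 3 columns; by rank–nullity, nullity = 3 − 2 = 1.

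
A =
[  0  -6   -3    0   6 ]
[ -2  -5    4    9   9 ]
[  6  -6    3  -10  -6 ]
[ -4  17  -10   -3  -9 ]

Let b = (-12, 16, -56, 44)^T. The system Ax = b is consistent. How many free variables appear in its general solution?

2

Row reduce the augmented matrix [A | b].
Swap R1 ↔ R2
R3 ← R3 + (3)·R1: [0, -21, 15, 17, 21, -8]
R4 ← R4 − (2)·R1: [0, 27, -18, -21, -27, 12]
R3 ← R3 − (7/2)·R2: [0, 0, 51/2, 17, 0, 34]
R4 ← R4 + (9/2)·R2: [0, 0, -63/2, -21, 0, -42]
R4 ← R4 + (21/17)·R3: [0, 0, 0, 0, 0, 0]
The echelon form has 3 nonzero rows, and every pivot lies in the first 5 columns, so rank(A) = rank([A|b]) = 3.
The system is consistent.
Free variables = (unknowns) − (rank) = 5 − 3 = 2.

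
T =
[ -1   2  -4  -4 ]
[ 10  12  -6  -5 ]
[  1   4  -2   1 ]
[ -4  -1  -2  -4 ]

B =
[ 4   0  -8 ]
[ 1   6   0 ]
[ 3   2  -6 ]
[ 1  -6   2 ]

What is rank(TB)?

First compute TB:
[[-18,  28,  24],
 [ 29,  90, -54],
 [  3,  14,   6],
 [-27,  14,  36]]
Now row reduce the product.
R2 ← R2 + (29/18)·R1: [0, 1216/9, -46/3]
R3 ← R3 + (1/6)·R1: [0, 56/3, 10]
R4 ← R4 − (3/2)·R1: [0, -28, 0]
R3 ← R3 − (21/152)·R2: [0, 0, 921/76]
R4 ← R4 + (63/304)·R2: [0, 0, -483/152]
R4 ← R4 + (161/614)·R3: [0, 0, 0]
3 nonzero rows, so rank(TB) = 3.

3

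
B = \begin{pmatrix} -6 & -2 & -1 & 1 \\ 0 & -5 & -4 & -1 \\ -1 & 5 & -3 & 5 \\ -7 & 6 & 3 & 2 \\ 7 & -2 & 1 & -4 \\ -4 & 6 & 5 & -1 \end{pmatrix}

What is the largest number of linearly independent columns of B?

4

Row reduce to echelon form.
R3 ← R3 − (1/6)·R1: [0, 16/3, -17/6, 29/6]
R4 ← R4 − (7/6)·R1: [0, 25/3, 25/6, 5/6]
R5 ← R5 + (7/6)·R1: [0, -13/3, -1/6, -17/6]
R6 ← R6 − (2/3)·R1: [0, 22/3, 17/3, -5/3]
R3 ← R3 + (16/15)·R2: [0, 0, -71/10, 113/30]
R4 ← R4 + (5/3)·R2: [0, 0, -5/2, -5/6]
R5 ← R5 − (13/15)·R2: [0, 0, 33/10, -59/30]
R6 ← R6 + (22/15)·R2: [0, 0, -1/5, -47/15]
R4 ← R4 − (25/71)·R3: [0, 0, 0, -460/213]
R5 ← R5 + (33/71)·R3: [0, 0, 0, -46/213]
R6 ← R6 − (2/71)·R3: [0, 0, 0, -230/71]
R5 ← R5 − (1/10)·R4: [0, 0, 0, 0]
R6 ← R6 − (3/2)·R4: [0, 0, 0, 0]
Echelon form has 4 nonzero rows, so rank(B) = 4.
The rank gives the maximum number of linearly independent columns: 4.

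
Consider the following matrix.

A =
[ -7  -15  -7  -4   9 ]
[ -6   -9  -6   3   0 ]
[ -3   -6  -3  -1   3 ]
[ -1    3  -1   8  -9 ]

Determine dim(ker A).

Row reduce to echelon form.
R2 ← R2 − (6/7)·R1: [0, 27/7, 0, 45/7, -54/7]
R3 ← R3 − (3/7)·R1: [0, 3/7, 0, 5/7, -6/7]
R4 ← R4 − (1/7)·R1: [0, 36/7, 0, 60/7, -72/7]
R3 ← R3 − (1/9)·R2: [0, 0, 0, 0, 0]
R4 ← R4 − (4/3)·R2: [0, 0, 0, 0, 0]
2 nonzero rows, so rank(A) = 2.
A has 5 columns; by rank–nullity, nullity = 5 − 2 = 3.

3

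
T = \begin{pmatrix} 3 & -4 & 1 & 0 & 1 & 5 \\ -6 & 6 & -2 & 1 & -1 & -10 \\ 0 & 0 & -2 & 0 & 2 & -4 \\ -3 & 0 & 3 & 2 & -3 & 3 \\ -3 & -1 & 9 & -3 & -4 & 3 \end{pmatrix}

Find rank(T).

Row reduce to echelon form.
R2 ← R2 + (2)·R1: [0, -2, 0, 1, 1, 0]
R4 ← R4 + R1: [0, -4, 4, 2, -2, 8]
R5 ← R5 + R1: [0, -5, 10, -3, -3, 8]
R4 ← R4 − (2)·R2: [0, 0, 4, 0, -4, 8]
R5 ← R5 − (5/2)·R2: [0, 0, 10, -11/2, -11/2, 8]
R4 ← R4 + (2)·R3: [0, 0, 0, 0, 0, 0]
R5 ← R5 + (5)·R3: [0, 0, 0, -11/2, 9/2, -12]
Swap R4 ↔ R5
Echelon form has 4 nonzero rows, so rank(T) = 4.

4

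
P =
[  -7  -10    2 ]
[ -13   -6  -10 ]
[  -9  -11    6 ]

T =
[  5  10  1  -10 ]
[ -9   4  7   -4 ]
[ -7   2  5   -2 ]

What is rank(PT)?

2

First compute PT:
[[ 41, -106, -67, 106],
 [ 59, -174, -105, 174],
 [ 12, -122, -56, 122]]
Now row reduce the product.
R2 ← R2 − (59/41)·R1: [0, -880/41, -352/41, 880/41]
R3 ← R3 − (12/41)·R1: [0, -3730/41, -1492/41, 3730/41]
R3 ← R3 − (373/88)·R2: [0, 0, 0, 0]
2 nonzero rows, so rank(PT) = 2.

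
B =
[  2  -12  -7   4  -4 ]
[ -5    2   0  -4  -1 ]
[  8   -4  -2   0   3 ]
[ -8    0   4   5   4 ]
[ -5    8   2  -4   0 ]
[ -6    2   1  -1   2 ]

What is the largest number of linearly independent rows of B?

Row reduce to echelon form.
R2 ← R2 + (5/2)·R1: [0, -28, -35/2, 6, -11]
R3 ← R3 − (4)·R1: [0, 44, 26, -16, 19]
R4 ← R4 + (4)·R1: [0, -48, -24, 21, -12]
R5 ← R5 + (5/2)·R1: [0, -22, -31/2, 6, -10]
R6 ← R6 + (3)·R1: [0, -34, -20, 11, -10]
R3 ← R3 + (11/7)·R2: [0, 0, -3/2, -46/7, 12/7]
R4 ← R4 − (12/7)·R2: [0, 0, 6, 75/7, 48/7]
R5 ← R5 − (11/14)·R2: [0, 0, -7/4, 9/7, -19/14]
R6 ← R6 − (17/14)·R2: [0, 0, 5/4, 26/7, 47/14]
R4 ← R4 + (4)·R3: [0, 0, 0, -109/7, 96/7]
R5 ← R5 − (7/6)·R3: [0, 0, 0, 188/21, -47/14]
R6 ← R6 + (5/6)·R3: [0, 0, 0, -37/21, 67/14]
R5 ← R5 + (188/327)·R4: [0, 0, 0, 0, 987/218]
R6 ← R6 − (37/327)·R4: [0, 0, 0, 0, 705/218]
R6 ← R6 − (5/7)·R5: [0, 0, 0, 0, 0]
Echelon form has 5 nonzero rows, so rank(B) = 5.
The rank gives the maximum number of linearly independent rows: 5.

5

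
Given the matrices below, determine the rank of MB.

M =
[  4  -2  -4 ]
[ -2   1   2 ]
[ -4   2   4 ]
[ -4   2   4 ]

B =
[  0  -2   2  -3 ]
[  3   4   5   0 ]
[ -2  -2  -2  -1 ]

1

First compute MB:
[[  2,  -8,   6,  -8],
 [ -1,   4,  -3,   4],
 [ -2,   8,  -6,   8],
 [ -2,   8,  -6,   8]]
Now row reduce the product.
R2 ← R2 + (1/2)·R1: [0, 0, 0, 0]
R3 ← R3 + R1: [0, 0, 0, 0]
R4 ← R4 + R1: [0, 0, 0, 0]
1 nonzero row, so rank(MB) = 1.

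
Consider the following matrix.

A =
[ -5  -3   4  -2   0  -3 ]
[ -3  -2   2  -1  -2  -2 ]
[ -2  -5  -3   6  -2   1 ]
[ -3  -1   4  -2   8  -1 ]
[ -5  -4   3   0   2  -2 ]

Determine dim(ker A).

Row reduce to echelon form.
R2 ← R2 − (3/5)·R1: [0, -1/5, -2/5, 1/5, -2, -1/5]
R3 ← R3 − (2/5)·R1: [0, -19/5, -23/5, 34/5, -2, 11/5]
R4 ← R4 − (3/5)·R1: [0, 4/5, 8/5, -4/5, 8, 4/5]
R5 ← R5 − R1: [0, -1, -1, 2, 2, 1]
R3 ← R3 − (19)·R2: [0, 0, 3, 3, 36, 6]
R4 ← R4 + (4)·R2: [0, 0, 0, 0, 0, 0]
R5 ← R5 − (5)·R2: [0, 0, 1, 1, 12, 2]
R5 ← R5 − (1/3)·R3: [0, 0, 0, 0, 0, 0]
3 nonzero rows, so rank(A) = 3.
A has 6 columns; by rank–nullity, nullity = 6 − 3 = 3.

3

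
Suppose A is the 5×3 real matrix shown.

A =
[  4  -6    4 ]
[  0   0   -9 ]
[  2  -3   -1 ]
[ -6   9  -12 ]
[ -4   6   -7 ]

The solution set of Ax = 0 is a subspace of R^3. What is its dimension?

Row reduce to echelon form.
R3 ← R3 − (1/2)·R1: [0, 0, -3]
R4 ← R4 + (3/2)·R1: [0, 0, -6]
R5 ← R5 + R1: [0, 0, -3]
R3 ← R3 − (1/3)·R2: [0, 0, 0]
R4 ← R4 − (2/3)·R2: [0, 0, 0]
R5 ← R5 − (1/3)·R2: [0, 0, 0]
2 nonzero rows, so rank(A) = 2.
A has 3 columns; by rank–nullity, nullity = 3 − 2 = 1.

1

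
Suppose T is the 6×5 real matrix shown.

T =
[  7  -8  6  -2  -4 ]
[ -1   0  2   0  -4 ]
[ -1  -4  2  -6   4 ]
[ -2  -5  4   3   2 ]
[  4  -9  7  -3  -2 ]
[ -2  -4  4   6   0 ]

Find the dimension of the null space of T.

Row reduce to echelon form.
R2 ← R2 + (1/7)·R1: [0, -8/7, 20/7, -2/7, -32/7]
R3 ← R3 + (1/7)·R1: [0, -36/7, 20/7, -44/7, 24/7]
R4 ← R4 + (2/7)·R1: [0, -51/7, 40/7, 17/7, 6/7]
R5 ← R5 − (4/7)·R1: [0, -31/7, 25/7, -13/7, 2/7]
R6 ← R6 + (2/7)·R1: [0, -44/7, 40/7, 38/7, -8/7]
R3 ← R3 − (9/2)·R2: [0, 0, -10, -5, 24]
R4 ← R4 − (51/8)·R2: [0, 0, -25/2, 17/4, 30]
R5 ← R5 − (31/8)·R2: [0, 0, -15/2, -3/4, 18]
R6 ← R6 − (11/2)·R2: [0, 0, -10, 7, 24]
R4 ← R4 − (5/4)·R3: [0, 0, 0, 21/2, 0]
R5 ← R5 − (3/4)·R3: [0, 0, 0, 3, 0]
R6 ← R6 − R3: [0, 0, 0, 12, 0]
R5 ← R5 − (2/7)·R4: [0, 0, 0, 0, 0]
R6 ← R6 − (8/7)·R4: [0, 0, 0, 0, 0]
4 nonzero rows, so rank(T) = 4.
T has 5 columns; by rank–nullity, nullity = 5 − 4 = 1.

1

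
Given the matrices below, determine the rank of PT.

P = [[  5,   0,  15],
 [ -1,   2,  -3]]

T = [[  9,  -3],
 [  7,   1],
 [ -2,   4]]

2

First compute PT:
[[ 15,  45],
 [ 11,  -7]]
Now row reduce the product.
R2 ← R2 − (11/15)·R1: [0, -40]
2 nonzero rows, so rank(PT) = 2.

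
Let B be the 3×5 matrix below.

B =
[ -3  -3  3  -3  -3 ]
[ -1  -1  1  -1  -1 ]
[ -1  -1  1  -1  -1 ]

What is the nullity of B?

4

Row reduce to echelon form.
R2 ← R2 − (1/3)·R1: [0, 0, 0, 0, 0]
R3 ← R3 − (1/3)·R1: [0, 0, 0, 0, 0]
1 nonzero row, so rank(B) = 1.
B has 5 columns; by rank–nullity, nullity = 5 − 1 = 4.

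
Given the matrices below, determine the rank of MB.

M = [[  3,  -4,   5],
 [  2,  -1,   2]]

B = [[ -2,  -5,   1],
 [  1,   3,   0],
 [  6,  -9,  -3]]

First compute MB:
[[ 20, -72, -12],
 [  7, -31,  -4]]
Now row reduce the product.
R2 ← R2 − (7/20)·R1: [0, -29/5, 1/5]
2 nonzero rows, so rank(MB) = 2.

2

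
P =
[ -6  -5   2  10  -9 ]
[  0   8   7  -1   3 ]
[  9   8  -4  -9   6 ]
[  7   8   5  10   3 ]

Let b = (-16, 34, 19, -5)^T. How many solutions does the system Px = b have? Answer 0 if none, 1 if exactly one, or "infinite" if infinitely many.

infinite

Row reduce the augmented matrix [P | b].
R3 ← R3 + (3/2)·R1: [0, 1/2, -1, 6, -15/2, -5]
R4 ← R4 + (7/6)·R1: [0, 13/6, 22/3, 65/3, -15/2, -71/3]
R3 ← R3 − (1/16)·R2: [0, 0, -23/16, 97/16, -123/16, -57/8]
R4 ← R4 − (13/48)·R2: [0, 0, 87/16, 351/16, -133/16, -263/8]
R4 ← R4 + (87/23)·R3: [0, 0, 0, 1032/23, -860/23, -1376/23]
The echelon form has 4 nonzero rows, and every pivot lies in the first 5 columns, so rank(P) = rank([P|b]) = 4.
The system is consistent.
rank = 4 < 5 unknowns, so there are infinitely many solutions.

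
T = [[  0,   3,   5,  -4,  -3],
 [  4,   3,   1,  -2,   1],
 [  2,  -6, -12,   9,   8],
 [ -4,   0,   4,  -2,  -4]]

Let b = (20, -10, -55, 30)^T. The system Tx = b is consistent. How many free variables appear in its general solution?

3

Row reduce the augmented matrix [T | b].
Swap R1 ↔ R2
R3 ← R3 − (1/2)·R1: [0, -15/2, -25/2, 10, 15/2, -50]
R4 ← R4 + R1: [0, 3, 5, -4, -3, 20]
R3 ← R3 + (5/2)·R2: [0, 0, 0, 0, 0, 0]
R4 ← R4 − R2: [0, 0, 0, 0, 0, 0]
The echelon form has 2 nonzero rows, and every pivot lies in the first 5 columns, so rank(T) = rank([T|b]) = 2.
The system is consistent.
Free variables = (unknowns) − (rank) = 5 − 2 = 3.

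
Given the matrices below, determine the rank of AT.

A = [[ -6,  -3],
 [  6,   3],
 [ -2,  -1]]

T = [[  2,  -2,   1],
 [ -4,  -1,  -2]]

First compute AT:
[[  0,  15,   0],
 [  0, -15,   0],
 [  0,   5,   0]]
Now row reduce the product.
R2 ← R2 + R1: [0, 0, 0]
R3 ← R3 − (1/3)·R1: [0, 0, 0]
1 nonzero row, so rank(AT) = 1.

1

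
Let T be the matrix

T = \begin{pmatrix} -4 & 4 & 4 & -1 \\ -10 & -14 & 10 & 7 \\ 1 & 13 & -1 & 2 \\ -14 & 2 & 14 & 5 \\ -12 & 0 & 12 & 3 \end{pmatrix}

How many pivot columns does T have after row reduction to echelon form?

3

Row reduce to echelon form.
R2 ← R2 − (5/2)·R1: [0, -24, 0, 19/2]
R3 ← R3 + (1/4)·R1: [0, 14, 0, 7/4]
R4 ← R4 − (7/2)·R1: [0, -12, 0, 17/2]
R5 ← R5 − (3)·R1: [0, -12, 0, 6]
R3 ← R3 + (7/12)·R2: [0, 0, 0, 175/24]
R4 ← R4 − (1/2)·R2: [0, 0, 0, 15/4]
R5 ← R5 − (1/2)·R2: [0, 0, 0, 5/4]
R4 ← R4 − (18/35)·R3: [0, 0, 0, 0]
R5 ← R5 − (6/35)·R3: [0, 0, 0, 0]
Echelon form has 3 nonzero rows, so rank(T) = 3.
Each nonzero row contributes one pivot column: 3 pivot columns.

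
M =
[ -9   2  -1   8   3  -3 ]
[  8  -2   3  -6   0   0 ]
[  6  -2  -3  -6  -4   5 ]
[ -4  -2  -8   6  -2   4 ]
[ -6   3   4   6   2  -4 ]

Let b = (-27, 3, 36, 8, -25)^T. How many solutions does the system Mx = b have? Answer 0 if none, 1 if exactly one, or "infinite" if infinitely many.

Row reduce the augmented matrix [M | b].
R2 ← R2 + (8/9)·R1: [0, -2/9, 19/9, 10/9, 8/3, -8/3, -21]
R3 ← R3 + (2/3)·R1: [0, -2/3, -11/3, -2/3, -2, 3, 18]
R4 ← R4 − (4/9)·R1: [0, -26/9, -68/9, 22/9, -10/3, 16/3, 20]
R5 ← R5 − (2/3)·R1: [0, 5/3, 14/3, 2/3, 0, -2, -7]
R3 ← R3 − (3)·R2: [0, 0, -10, -4, -10, 11, 81]
R4 ← R4 − (13)·R2: [0, 0, -35, -12, -38, 40, 293]
R5 ← R5 + (15/2)·R2: [0, 0, 41/2, 9, 20, -22, -329/2]
R4 ← R4 − (7/2)·R3: [0, 0, 0, 2, -3, 3/2, 19/2]
R5 ← R5 + (41/20)·R3: [0, 0, 0, 4/5, -1/2, 11/20, 31/20]
R5 ← R5 − (2/5)·R4: [0, 0, 0, 0, 7/10, -1/20, -9/4]
The echelon form has 5 nonzero rows, and every pivot lies in the first 6 columns, so rank(M) = rank([M|b]) = 5.
The system is consistent.
rank = 5 < 6 unknowns, so there are infinitely many solutions.

infinite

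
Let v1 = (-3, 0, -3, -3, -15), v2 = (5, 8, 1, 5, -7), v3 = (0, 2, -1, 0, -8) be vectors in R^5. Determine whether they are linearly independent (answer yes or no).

Form the matrix with these vectors as rows and row reduce.
R2 ← R2 + (5/3)·R1: [0, 8, -4, 0, -32]
R3 ← R3 − (1/4)·R2: [0, 0, 0, 0, 0]
2 nonzero rows, so the 3 vectors span a space of dimension 2.
Since 2 < 3, the vectors are linearly dependent.

no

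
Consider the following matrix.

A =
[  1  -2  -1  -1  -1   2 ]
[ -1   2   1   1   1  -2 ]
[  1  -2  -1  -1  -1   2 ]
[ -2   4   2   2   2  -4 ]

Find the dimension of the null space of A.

5

Row reduce to echelon form.
R2 ← R2 + R1: [0, 0, 0, 0, 0, 0]
R3 ← R3 − R1: [0, 0, 0, 0, 0, 0]
R4 ← R4 + (2)·R1: [0, 0, 0, 0, 0, 0]
1 nonzero row, so rank(A) = 1.
A has 6 columns; by rank–nullity, nullity = 6 − 1 = 5.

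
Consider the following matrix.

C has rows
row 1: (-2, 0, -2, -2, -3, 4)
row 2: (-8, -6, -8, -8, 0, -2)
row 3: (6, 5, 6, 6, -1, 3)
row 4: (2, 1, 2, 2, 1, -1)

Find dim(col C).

Row reduce to echelon form.
R2 ← R2 − (4)·R1: [0, -6, 0, 0, 12, -18]
R3 ← R3 + (3)·R1: [0, 5, 0, 0, -10, 15]
R4 ← R4 + R1: [0, 1, 0, 0, -2, 3]
R3 ← R3 + (5/6)·R2: [0, 0, 0, 0, 0, 0]
R4 ← R4 + (1/6)·R2: [0, 0, 0, 0, 0, 0]
Echelon form has 2 nonzero rows, so rank(C) = 2.
The column space has dimension equal to the rank: 2.

2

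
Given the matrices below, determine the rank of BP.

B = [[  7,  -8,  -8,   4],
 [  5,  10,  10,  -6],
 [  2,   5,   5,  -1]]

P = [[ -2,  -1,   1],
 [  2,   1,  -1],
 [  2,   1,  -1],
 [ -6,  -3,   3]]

1

First compute BP:
[[-70, -35,  35],
 [ 66,  33, -33],
 [ 22,  11, -11]]
Now row reduce the product.
R2 ← R2 + (33/35)·R1: [0, 0, 0]
R3 ← R3 + (11/35)·R1: [0, 0, 0]
1 nonzero row, so rank(BP) = 1.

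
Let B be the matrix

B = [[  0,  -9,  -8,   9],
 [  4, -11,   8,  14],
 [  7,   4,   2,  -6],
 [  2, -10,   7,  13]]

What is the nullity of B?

Row reduce to echelon form.
Swap R1 ↔ R2
R3 ← R3 − (7/4)·R1: [0, 93/4, -12, -61/2]
R4 ← R4 − (1/2)·R1: [0, -9/2, 3, 6]
R3 ← R3 + (31/12)·R2: [0, 0, -98/3, -29/4]
R4 ← R4 − (1/2)·R2: [0, 0, 7, 3/2]
R4 ← R4 + (3/14)·R3: [0, 0, 0, -3/56]
4 nonzero rows, so rank(B) = 4.
B has 4 columns; by rank–nullity, nullity = 4 − 4 = 0.

0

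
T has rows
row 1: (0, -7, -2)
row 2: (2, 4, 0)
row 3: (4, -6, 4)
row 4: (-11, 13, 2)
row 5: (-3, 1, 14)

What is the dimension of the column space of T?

Row reduce to echelon form.
Swap R1 ↔ R2
R3 ← R3 − (2)·R1: [0, -14, 4]
R4 ← R4 + (11/2)·R1: [0, 35, 2]
R5 ← R5 + (3/2)·R1: [0, 7, 14]
R3 ← R3 − (2)·R2: [0, 0, 8]
R4 ← R4 + (5)·R2: [0, 0, -8]
R5 ← R5 + R2: [0, 0, 12]
R4 ← R4 + R3: [0, 0, 0]
R5 ← R5 − (3/2)·R3: [0, 0, 0]
Echelon form has 3 nonzero rows, so rank(T) = 3.
The column space has dimension equal to the rank: 3.

3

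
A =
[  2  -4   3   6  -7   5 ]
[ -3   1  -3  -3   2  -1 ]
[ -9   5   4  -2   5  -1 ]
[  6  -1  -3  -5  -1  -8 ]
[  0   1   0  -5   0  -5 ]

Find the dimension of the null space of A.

Row reduce to echelon form.
R2 ← R2 + (3/2)·R1: [0, -5, 3/2, 6, -17/2, 13/2]
R3 ← R3 + (9/2)·R1: [0, -13, 35/2, 25, -53/2, 43/2]
R4 ← R4 − (3)·R1: [0, 11, -12, -23, 20, -23]
R3 ← R3 − (13/5)·R2: [0, 0, 68/5, 47/5, -22/5, 23/5]
R4 ← R4 + (11/5)·R2: [0, 0, -87/10, -49/5, 13/10, -87/10]
R5 ← R5 + (1/5)·R2: [0, 0, 3/10, -19/5, -17/10, -37/10]
R4 ← R4 + (87/136)·R3: [0, 0, 0, -515/136, -103/68, -783/136]
R5 ← R5 − (3/136)·R3: [0, 0, 0, -545/136, -109/68, -517/136]
R5 ← R5 − (109/103)·R4: [0, 0, 0, 0, 0, 236/103]
5 nonzero rows, so rank(A) = 5.
A has 6 columns; by rank–nullity, nullity = 6 − 5 = 1.

1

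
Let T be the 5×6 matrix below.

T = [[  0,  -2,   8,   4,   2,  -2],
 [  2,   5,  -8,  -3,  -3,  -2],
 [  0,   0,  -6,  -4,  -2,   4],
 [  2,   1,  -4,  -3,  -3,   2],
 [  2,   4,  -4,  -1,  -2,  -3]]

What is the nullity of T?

Row reduce to echelon form.
Swap R1 ↔ R2
R4 ← R4 − R1: [0, -4, 4, 0, 0, 4]
R5 ← R5 − R1: [0, -1, 4, 2, 1, -1]
R4 ← R4 − (2)·R2: [0, 0, -12, -8, -4, 8]
R5 ← R5 − (1/2)·R2: [0, 0, 0, 0, 0, 0]
R4 ← R4 − (2)·R3: [0, 0, 0, 0, 0, 0]
3 nonzero rows, so rank(T) = 3.
T has 6 columns; by rank–nullity, nullity = 6 − 3 = 3.

3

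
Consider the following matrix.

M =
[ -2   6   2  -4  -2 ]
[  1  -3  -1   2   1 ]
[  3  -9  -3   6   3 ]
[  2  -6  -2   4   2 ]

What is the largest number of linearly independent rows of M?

1

Row reduce to echelon form.
R2 ← R2 + (1/2)·R1: [0, 0, 0, 0, 0]
R3 ← R3 + (3/2)·R1: [0, 0, 0, 0, 0]
R4 ← R4 + R1: [0, 0, 0, 0, 0]
Echelon form has 1 nonzero row, so rank(M) = 1.
The rank gives the maximum number of linearly independent rows: 1.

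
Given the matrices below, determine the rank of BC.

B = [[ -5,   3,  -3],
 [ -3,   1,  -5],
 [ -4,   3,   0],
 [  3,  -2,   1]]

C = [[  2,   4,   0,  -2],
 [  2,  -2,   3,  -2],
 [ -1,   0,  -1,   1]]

First compute BC:
[[ -1, -26,  12,   1],
 [  1, -14,   8,  -1],
 [ -2, -22,   9,   2],
 [  1,  16,  -7,  -1]]
Now row reduce the product.
R2 ← R2 + R1: [0, -40, 20, 0]
R3 ← R3 − (2)·R1: [0, 30, -15, 0]
R4 ← R4 + R1: [0, -10, 5, 0]
R3 ← R3 + (3/4)·R2: [0, 0, 0, 0]
R4 ← R4 − (1/4)·R2: [0, 0, 0, 0]
2 nonzero rows, so rank(BC) = 2.

2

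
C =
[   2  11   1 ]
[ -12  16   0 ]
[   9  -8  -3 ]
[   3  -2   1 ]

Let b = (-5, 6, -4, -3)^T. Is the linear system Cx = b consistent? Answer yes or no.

no

Row reduce the augmented matrix [C | b].
R2 ← R2 + (6)·R1: [0, 82, 6, -24]
R3 ← R3 − (9/2)·R1: [0, -115/2, -15/2, 37/2]
R4 ← R4 − (3/2)·R1: [0, -37/2, -1/2, 9/2]
R3 ← R3 + (115/164)·R2: [0, 0, -135/41, 137/82]
R4 ← R4 + (37/164)·R2: [0, 0, 35/41, -75/82]
R4 ← R4 + (7/27)·R3: [0, 0, 0, -13/27]
The echelon form has 4 nonzero rows; the last pivot sits in the augmented column, so rank(C) = 3 but rank([C|b]) = 4.
Since the ranks differ, the system is inconsistent.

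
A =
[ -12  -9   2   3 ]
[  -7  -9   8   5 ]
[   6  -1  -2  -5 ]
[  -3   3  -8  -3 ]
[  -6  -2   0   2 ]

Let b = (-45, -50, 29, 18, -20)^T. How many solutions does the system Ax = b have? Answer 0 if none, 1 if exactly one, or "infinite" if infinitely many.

infinite

Row reduce the augmented matrix [A | b].
R2 ← R2 − (7/12)·R1: [0, -15/4, 41/6, 13/4, -95/4]
R3 ← R3 + (1/2)·R1: [0, -11/2, -1, -7/2, 13/2]
R4 ← R4 − (1/4)·R1: [0, 21/4, -17/2, -15/4, 117/4]
R5 ← R5 − (1/2)·R1: [0, 5/2, -1, 1/2, 5/2]
R3 ← R3 − (22/15)·R2: [0, 0, -496/45, -124/15, 124/3]
R4 ← R4 + (7/5)·R2: [0, 0, 16/15, 4/5, -4]
R5 ← R5 + (2/3)·R2: [0, 0, 32/9, 8/3, -40/3]
R4 ← R4 + (3/31)·R3: [0, 0, 0, 0, 0]
R5 ← R5 + (10/31)·R3: [0, 0, 0, 0, 0]
The echelon form has 3 nonzero rows, and every pivot lies in the first 4 columns, so rank(A) = rank([A|b]) = 3.
The system is consistent.
rank = 3 < 4 unknowns, so there are infinitely many solutions.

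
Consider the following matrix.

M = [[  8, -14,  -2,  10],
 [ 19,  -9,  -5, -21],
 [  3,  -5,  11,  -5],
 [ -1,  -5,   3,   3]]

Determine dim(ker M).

Row reduce to echelon form.
R2 ← R2 − (19/8)·R1: [0, 97/4, -1/4, -179/4]
R3 ← R3 − (3/8)·R1: [0, 1/4, 47/4, -35/4]
R4 ← R4 + (1/8)·R1: [0, -27/4, 11/4, 17/4]
R3 ← R3 − (1/97)·R2: [0, 0, 1140/97, -804/97]
R4 ← R4 + (27/97)·R2: [0, 0, 260/97, -796/97]
R4 ← R4 − (13/57)·R3: [0, 0, 0, -120/19]
4 nonzero rows, so rank(M) = 4.
M has 4 columns; by rank–nullity, nullity = 4 − 4 = 0.

0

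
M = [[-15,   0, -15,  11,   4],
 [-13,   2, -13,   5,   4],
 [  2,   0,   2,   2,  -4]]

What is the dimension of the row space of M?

Row reduce to echelon form.
R2 ← R2 − (13/15)·R1: [0, 2, 0, -68/15, 8/15]
R3 ← R3 + (2/15)·R1: [0, 0, 0, 52/15, -52/15]
Echelon form has 3 nonzero rows, so rank(M) = 3.
The row space has dimension equal to the rank: 3.

3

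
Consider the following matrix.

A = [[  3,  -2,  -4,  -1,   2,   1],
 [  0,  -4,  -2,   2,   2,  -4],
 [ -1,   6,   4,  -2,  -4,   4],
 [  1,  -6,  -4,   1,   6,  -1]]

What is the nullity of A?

3

Row reduce to echelon form.
R3 ← R3 + (1/3)·R1: [0, 16/3, 8/3, -7/3, -10/3, 13/3]
R4 ← R4 − (1/3)·R1: [0, -16/3, -8/3, 4/3, 16/3, -4/3]
R3 ← R3 + (4/3)·R2: [0, 0, 0, 1/3, -2/3, -1]
R4 ← R4 − (4/3)·R2: [0, 0, 0, -4/3, 8/3, 4]
R4 ← R4 + (4)·R3: [0, 0, 0, 0, 0, 0]
3 nonzero rows, so rank(A) = 3.
A has 6 columns; by rank–nullity, nullity = 6 − 3 = 3.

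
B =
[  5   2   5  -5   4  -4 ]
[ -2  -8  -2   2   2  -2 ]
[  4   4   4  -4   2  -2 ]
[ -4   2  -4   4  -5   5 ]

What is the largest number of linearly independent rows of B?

2

Row reduce to echelon form.
R2 ← R2 + (2/5)·R1: [0, -36/5, 0, 0, 18/5, -18/5]
R3 ← R3 − (4/5)·R1: [0, 12/5, 0, 0, -6/5, 6/5]
R4 ← R4 + (4/5)·R1: [0, 18/5, 0, 0, -9/5, 9/5]
R3 ← R3 + (1/3)·R2: [0, 0, 0, 0, 0, 0]
R4 ← R4 + (1/2)·R2: [0, 0, 0, 0, 0, 0]
Echelon form has 2 nonzero rows, so rank(B) = 2.
The rank gives the maximum number of linearly independent rows: 2.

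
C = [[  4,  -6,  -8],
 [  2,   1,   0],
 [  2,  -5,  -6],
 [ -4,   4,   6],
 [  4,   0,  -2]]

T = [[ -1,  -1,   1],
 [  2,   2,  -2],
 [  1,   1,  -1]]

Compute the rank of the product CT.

1

First compute CT:
[[-24, -24,  24],
 [  0,   0,   0],
 [-18, -18,  18],
 [ 18,  18, -18],
 [ -6,  -6,   6]]
Now row reduce the product.
R3 ← R3 − (3/4)·R1: [0, 0, 0]
R4 ← R4 + (3/4)·R1: [0, 0, 0]
R5 ← R5 − (1/4)·R1: [0, 0, 0]
1 nonzero row, so rank(CT) = 1.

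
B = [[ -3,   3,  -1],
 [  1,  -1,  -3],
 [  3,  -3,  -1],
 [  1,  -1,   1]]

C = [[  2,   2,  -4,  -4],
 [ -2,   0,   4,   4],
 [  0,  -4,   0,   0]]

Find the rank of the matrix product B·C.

First compute BC:
[[-12,  -2,  24,  24],
 [  4,  14,  -8,  -8],
 [ 12,  10, -24, -24],
 [  4,  -2,  -8,  -8]]
Now row reduce the product.
R2 ← R2 + (1/3)·R1: [0, 40/3, 0, 0]
R3 ← R3 + R1: [0, 8, 0, 0]
R4 ← R4 + (1/3)·R1: [0, -8/3, 0, 0]
R3 ← R3 − (3/5)·R2: [0, 0, 0, 0]
R4 ← R4 + (1/5)·R2: [0, 0, 0, 0]
2 nonzero rows, so rank(BC) = 2.

2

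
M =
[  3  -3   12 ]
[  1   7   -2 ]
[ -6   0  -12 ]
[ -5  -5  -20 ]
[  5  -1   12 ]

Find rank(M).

3

Row reduce to echelon form.
R2 ← R2 − (1/3)·R1: [0, 8, -6]
R3 ← R3 + (2)·R1: [0, -6, 12]
R4 ← R4 + (5/3)·R1: [0, -10, 0]
R5 ← R5 − (5/3)·R1: [0, 4, -8]
R3 ← R3 + (3/4)·R2: [0, 0, 15/2]
R4 ← R4 + (5/4)·R2: [0, 0, -15/2]
R5 ← R5 − (1/2)·R2: [0, 0, -5]
R4 ← R4 + R3: [0, 0, 0]
R5 ← R5 + (2/3)·R3: [0, 0, 0]
Echelon form has 3 nonzero rows, so rank(M) = 3.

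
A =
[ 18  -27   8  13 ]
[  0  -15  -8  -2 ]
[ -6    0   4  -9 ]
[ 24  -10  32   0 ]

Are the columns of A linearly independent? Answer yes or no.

yes

Row reduce A to echelon form.
R3 ← R3 + (1/3)·R1: [0, -9, 20/3, -14/3]
R4 ← R4 − (4/3)·R1: [0, 26, 64/3, -52/3]
R3 ← R3 − (3/5)·R2: [0, 0, 172/15, -52/15]
R4 ← R4 + (26/15)·R2: [0, 0, 112/15, -104/5]
R4 ← R4 − (28/43)·R3: [0, 0, 0, -2392/129]
4 pivots among 4 columns.
Every column is a pivot column, so the columns are linearly independent.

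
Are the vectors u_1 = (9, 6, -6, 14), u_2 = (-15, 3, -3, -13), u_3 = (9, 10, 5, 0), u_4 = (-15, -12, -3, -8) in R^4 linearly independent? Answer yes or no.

yes

Form the matrix with these vectors as rows and row reduce.
R2 ← R2 + (5/3)·R1: [0, 13, -13, 31/3]
R3 ← R3 − R1: [0, 4, 11, -14]
R4 ← R4 + (5/3)·R1: [0, -2, -13, 46/3]
R3 ← R3 − (4/13)·R2: [0, 0, 15, -670/39]
R4 ← R4 + (2/13)·R2: [0, 0, -15, 220/13]
R4 ← R4 + R3: [0, 0, 0, -10/39]
4 nonzero rows, so the 4 vectors span a space of dimension 4.
Since 4 = 4, the vectors are linearly independent.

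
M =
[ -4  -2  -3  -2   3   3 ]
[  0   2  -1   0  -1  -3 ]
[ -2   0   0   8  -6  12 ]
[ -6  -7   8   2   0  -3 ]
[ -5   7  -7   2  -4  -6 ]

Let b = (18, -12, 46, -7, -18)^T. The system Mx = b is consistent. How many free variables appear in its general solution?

1

Row reduce the augmented matrix [M | b].
R3 ← R3 − (1/2)·R1: [0, 1, 3/2, 9, -15/2, 21/2, 37]
R4 ← R4 − (3/2)·R1: [0, -4, 25/2, 5, -9/2, -15/2, -34]
R5 ← R5 − (5/4)·R1: [0, 19/2, -13/4, 9/2, -31/4, -39/4, -81/2]
R3 ← R3 − (1/2)·R2: [0, 0, 2, 9, -7, 12, 43]
R4 ← R4 + (2)·R2: [0, 0, 21/2, 5, -13/2, -27/2, -58]
R5 ← R5 − (19/4)·R2: [0, 0, 3/2, 9/2, -3, 9/2, 33/2]
R4 ← R4 − (21/4)·R3: [0, 0, 0, -169/4, 121/4, -153/2, -1135/4]
R5 ← R5 − (3/4)·R3: [0, 0, 0, -9/4, 9/4, -9/2, -63/4]
R5 ← R5 − (9/169)·R4: [0, 0, 0, 0, 108/169, -72/169, -108/169]
The echelon form has 5 nonzero rows, and every pivot lies in the first 6 columns, so rank(M) = rank([M|b]) = 5.
The system is consistent.
Free variables = (unknowns) − (rank) = 6 − 5 = 1.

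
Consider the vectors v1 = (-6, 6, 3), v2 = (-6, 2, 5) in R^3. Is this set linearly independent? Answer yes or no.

Form the matrix with these vectors as rows and row reduce.
R2 ← R2 − R1: [0, -4, 2]
2 nonzero rows, so the 2 vectors span a space of dimension 2.
Since 2 = 2, the vectors are linearly independent.

yes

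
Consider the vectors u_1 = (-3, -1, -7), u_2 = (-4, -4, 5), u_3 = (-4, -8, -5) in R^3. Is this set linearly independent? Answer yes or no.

Form the matrix with these vectors as rows and row reduce.
R2 ← R2 − (4/3)·R1: [0, -8/3, 43/3]
R3 ← R3 − (4/3)·R1: [0, -20/3, 13/3]
R3 ← R3 − (5/2)·R2: [0, 0, -63/2]
3 nonzero rows, so the 3 vectors span a space of dimension 3.
Since 3 = 3, the vectors are linearly independent.

yes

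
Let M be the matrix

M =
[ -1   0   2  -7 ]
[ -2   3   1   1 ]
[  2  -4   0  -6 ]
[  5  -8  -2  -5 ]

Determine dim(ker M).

Row reduce to echelon form.
R2 ← R2 − (2)·R1: [0, 3, -3, 15]
R3 ← R3 + (2)·R1: [0, -4, 4, -20]
R4 ← R4 + (5)·R1: [0, -8, 8, -40]
R3 ← R3 + (4/3)·R2: [0, 0, 0, 0]
R4 ← R4 + (8/3)·R2: [0, 0, 0, 0]
2 nonzero rows, so rank(M) = 2.
M has 4 columns; by rank–nullity, nullity = 4 − 2 = 2.

2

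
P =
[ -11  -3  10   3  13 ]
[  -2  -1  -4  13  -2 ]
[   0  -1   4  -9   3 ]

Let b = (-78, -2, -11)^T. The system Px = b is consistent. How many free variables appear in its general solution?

Row reduce the augmented matrix [P | b].
R2 ← R2 − (2/11)·R1: [0, -5/11, -64/11, 137/11, -48/11, 134/11]
R3 ← R3 − (11/5)·R2: [0, 0, 84/5, -182/5, 63/5, -189/5]
The echelon form has 3 nonzero rows, and every pivot lies in the first 5 columns, so rank(P) = rank([P|b]) = 3.
The system is consistent.
Free variables = (unknowns) − (rank) = 5 − 3 = 2.

2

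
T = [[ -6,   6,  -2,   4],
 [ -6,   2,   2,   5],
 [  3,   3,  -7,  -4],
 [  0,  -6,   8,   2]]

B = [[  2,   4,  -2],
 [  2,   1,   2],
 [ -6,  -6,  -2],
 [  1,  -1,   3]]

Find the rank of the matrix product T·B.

First compute TB:
[[ 16, -10,  40],
 [-15, -39,  27],
 [ 50,  61,   2],
 [-58, -56, -22]]
Now row reduce the product.
R2 ← R2 + (15/16)·R1: [0, -387/8, 129/2]
R3 ← R3 − (25/8)·R1: [0, 369/4, -123]
R4 ← R4 + (29/8)·R1: [0, -369/4, 123]
R3 ← R3 + (82/43)·R2: [0, 0, 0]
R4 ← R4 − (82/43)·R2: [0, 0, 0]
2 nonzero rows, so rank(TB) = 2.

2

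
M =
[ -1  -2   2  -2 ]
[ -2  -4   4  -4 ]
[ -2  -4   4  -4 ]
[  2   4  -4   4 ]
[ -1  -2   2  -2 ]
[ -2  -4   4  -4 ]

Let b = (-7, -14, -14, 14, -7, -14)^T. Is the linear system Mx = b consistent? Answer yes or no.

Row reduce the augmented matrix [M | b].
R2 ← R2 − (2)·R1: [0, 0, 0, 0, 0]
R3 ← R3 − (2)·R1: [0, 0, 0, 0, 0]
R4 ← R4 + (2)·R1: [0, 0, 0, 0, 0]
R5 ← R5 − R1: [0, 0, 0, 0, 0]
R6 ← R6 − (2)·R1: [0, 0, 0, 0, 0]
The echelon form has 1 nonzero rows, and every pivot lies in the first 4 columns, so rank(M) = rank([M|b]) = 1.
The system is consistent.

yes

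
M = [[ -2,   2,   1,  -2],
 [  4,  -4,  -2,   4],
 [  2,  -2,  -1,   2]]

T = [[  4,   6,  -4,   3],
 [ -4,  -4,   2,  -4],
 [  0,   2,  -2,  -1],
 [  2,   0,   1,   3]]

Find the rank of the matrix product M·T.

First compute MT:
[[-20, -18,   8, -21],
 [ 40,  36, -16,  42],
 [ 20,  18,  -8,  21]]
Now row reduce the product.
R2 ← R2 + (2)·R1: [0, 0, 0, 0]
R3 ← R3 + R1: [0, 0, 0, 0]
1 nonzero row, so rank(MT) = 1.

1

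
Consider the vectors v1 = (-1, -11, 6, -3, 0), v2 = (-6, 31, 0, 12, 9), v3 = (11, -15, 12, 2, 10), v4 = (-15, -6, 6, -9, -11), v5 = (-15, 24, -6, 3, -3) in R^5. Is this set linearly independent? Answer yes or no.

Form the matrix with these vectors as rows and row reduce.
R2 ← R2 − (6)·R1: [0, 97, -36, 30, 9]
R3 ← R3 + (11)·R1: [0, -136, 78, -31, 10]
R4 ← R4 − (15)·R1: [0, 159, -84, 36, -11]
R5 ← R5 − (15)·R1: [0, 189, -96, 48, -3]
R3 ← R3 + (136/97)·R2: [0, 0, 2670/97, 1073/97, 2194/97]
R4 ← R4 − (159/97)·R2: [0, 0, -2424/97, -1278/97, -2498/97]
R5 ← R5 − (189/97)·R2: [0, 0, -2508/97, -1014/97, -1992/97]
R4 ← R4 + (404/445)·R3: [0, 0, 0, -1394/445, -2322/445]
R5 ← R5 + (418/445)·R3: [0, 0, 0, -28/445, 316/445]
R5 ← R5 − (14/697)·R4: [0, 0, 0, 0, 568/697]
5 nonzero rows, so the 5 vectors span a space of dimension 5.
Since 5 = 5, the vectors are linearly independent.

yes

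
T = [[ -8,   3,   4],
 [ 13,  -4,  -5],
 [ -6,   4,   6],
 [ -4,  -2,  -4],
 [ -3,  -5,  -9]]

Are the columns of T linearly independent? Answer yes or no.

no

Row reduce T to echelon form.
R2 ← R2 + (13/8)·R1: [0, 7/8, 3/2]
R3 ← R3 − (3/4)·R1: [0, 7/4, 3]
R4 ← R4 − (1/2)·R1: [0, -7/2, -6]
R5 ← R5 − (3/8)·R1: [0, -49/8, -21/2]
R3 ← R3 − (2)·R2: [0, 0, 0]
R4 ← R4 + (4)·R2: [0, 0, 0]
R5 ← R5 + (7)·R2: [0, 0, 0]
2 pivots among 3 columns.
Only 2 < 3 pivot columns, so the columns are linearly dependent.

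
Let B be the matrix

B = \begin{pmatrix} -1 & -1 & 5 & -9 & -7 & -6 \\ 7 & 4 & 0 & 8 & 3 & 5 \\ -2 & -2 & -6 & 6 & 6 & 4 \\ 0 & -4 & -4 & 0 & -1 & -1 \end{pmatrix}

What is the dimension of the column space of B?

4

Row reduce to echelon form.
R2 ← R2 + (7)·R1: [0, -3, 35, -55, -46, -37]
R3 ← R3 − (2)·R1: [0, 0, -16, 24, 20, 16]
R4 ← R4 − (4/3)·R2: [0, 0, -152/3, 220/3, 181/3, 145/3]
R4 ← R4 − (19/6)·R3: [0, 0, 0, -8/3, -3, -7/3]
Echelon form has 4 nonzero rows, so rank(B) = 4.
The column space has dimension equal to the rank: 4.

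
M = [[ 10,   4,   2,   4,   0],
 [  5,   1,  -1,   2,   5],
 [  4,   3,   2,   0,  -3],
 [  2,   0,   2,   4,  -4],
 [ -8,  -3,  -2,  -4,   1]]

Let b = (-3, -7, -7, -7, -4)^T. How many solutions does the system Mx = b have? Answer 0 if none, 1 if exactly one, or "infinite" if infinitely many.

Row reduce the augmented matrix [M | b].
R2 ← R2 − (1/2)·R1: [0, -1, -2, 0, 5, -11/2]
R3 ← R3 − (2/5)·R1: [0, 7/5, 6/5, -8/5, -3, -29/5]
R4 ← R4 − (1/5)·R1: [0, -4/5, 8/5, 16/5, -4, -32/5]
R5 ← R5 + (4/5)·R1: [0, 1/5, -2/5, -4/5, 1, -32/5]
R3 ← R3 + (7/5)·R2: [0, 0, -8/5, -8/5, 4, -27/2]
R4 ← R4 − (4/5)·R2: [0, 0, 16/5, 16/5, -8, -2]
R5 ← R5 + (1/5)·R2: [0, 0, -4/5, -4/5, 2, -15/2]
R4 ← R4 + (2)·R3: [0, 0, 0, 0, 0, -29]
R5 ← R5 − (1/2)·R3: [0, 0, 0, 0, 0, -3/4]
R5 ← R5 − (3/116)·R4: [0, 0, 0, 0, 0, 0]
The echelon form has 4 nonzero rows; the last pivot sits in the augmented column, so rank(M) = 3 but rank([M|b]) = 4.
Since the ranks differ, the system is inconsistent.
It has no solutions.

0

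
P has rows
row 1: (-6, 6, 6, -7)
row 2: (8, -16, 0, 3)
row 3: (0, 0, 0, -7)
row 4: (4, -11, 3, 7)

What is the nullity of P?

1

Row reduce to echelon form.
R2 ← R2 + (4/3)·R1: [0, -8, 8, -19/3]
R4 ← R4 + (2/3)·R1: [0, -7, 7, 7/3]
R4 ← R4 − (7/8)·R2: [0, 0, 0, 63/8]
R4 ← R4 + (9/8)·R3: [0, 0, 0, 0]
3 nonzero rows, so rank(P) = 3.
P has 4 columns; by rank–nullity, nullity = 4 − 3 = 1.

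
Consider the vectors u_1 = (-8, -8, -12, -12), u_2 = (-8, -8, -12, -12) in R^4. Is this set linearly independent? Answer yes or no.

Form the matrix with these vectors as rows and row reduce.
R2 ← R2 − R1: [0, 0, 0, 0]
1 nonzero row, so the 2 vectors span a space of dimension 1.
Since 1 < 2, the vectors are linearly dependent.

no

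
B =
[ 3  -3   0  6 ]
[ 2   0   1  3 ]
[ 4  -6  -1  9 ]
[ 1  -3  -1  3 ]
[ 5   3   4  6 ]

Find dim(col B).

2

Row reduce to echelon form.
R2 ← R2 − (2/3)·R1: [0, 2, 1, -1]
R3 ← R3 − (4/3)·R1: [0, -2, -1, 1]
R4 ← R4 − (1/3)·R1: [0, -2, -1, 1]
R5 ← R5 − (5/3)·R1: [0, 8, 4, -4]
R3 ← R3 + R2: [0, 0, 0, 0]
R4 ← R4 + R2: [0, 0, 0, 0]
R5 ← R5 − (4)·R2: [0, 0, 0, 0]
Echelon form has 2 nonzero rows, so rank(B) = 2.
The column space has dimension equal to the rank: 2.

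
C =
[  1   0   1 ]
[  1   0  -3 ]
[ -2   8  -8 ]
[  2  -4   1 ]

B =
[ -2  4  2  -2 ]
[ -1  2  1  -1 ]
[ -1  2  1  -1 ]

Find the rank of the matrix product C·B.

First compute CB:
[[ -3,   6,   3,  -3],
 [  1,  -2,  -1,   1],
 [  4,  -8,  -4,   4],
 [ -1,   2,   1,  -1]]
Now row reduce the product.
R2 ← R2 + (1/3)·R1: [0, 0, 0, 0]
R3 ← R3 + (4/3)·R1: [0, 0, 0, 0]
R4 ← R4 − (1/3)·R1: [0, 0, 0, 0]
1 nonzero row, so rank(CB) = 1.

1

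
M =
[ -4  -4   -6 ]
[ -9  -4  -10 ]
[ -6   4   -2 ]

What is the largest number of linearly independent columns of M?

Row reduce to echelon form.
R2 ← R2 − (9/4)·R1: [0, 5, 7/2]
R3 ← R3 − (3/2)·R1: [0, 10, 7]
R3 ← R3 − (2)·R2: [0, 0, 0]
Echelon form has 2 nonzero rows, so rank(M) = 2.
The rank gives the maximum number of linearly independent columns: 2.

2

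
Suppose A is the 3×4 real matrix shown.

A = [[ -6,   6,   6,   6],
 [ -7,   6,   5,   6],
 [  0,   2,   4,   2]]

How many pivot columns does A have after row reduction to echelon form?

Row reduce to echelon form.
R2 ← R2 − (7/6)·R1: [0, -1, -2, -1]
R3 ← R3 + (2)·R2: [0, 0, 0, 0]
Echelon form has 2 nonzero rows, so rank(A) = 2.
Each nonzero row contributes one pivot column: 2 pivot columns.

2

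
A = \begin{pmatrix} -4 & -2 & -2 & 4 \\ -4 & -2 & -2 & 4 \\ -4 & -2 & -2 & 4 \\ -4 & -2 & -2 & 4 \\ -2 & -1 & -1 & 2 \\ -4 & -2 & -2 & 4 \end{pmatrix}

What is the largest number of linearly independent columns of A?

1

Row reduce to echelon form.
R2 ← R2 − R1: [0, 0, 0, 0]
R3 ← R3 − R1: [0, 0, 0, 0]
R4 ← R4 − R1: [0, 0, 0, 0]
R5 ← R5 − (1/2)·R1: [0, 0, 0, 0]
R6 ← R6 − R1: [0, 0, 0, 0]
Echelon form has 1 nonzero row, so rank(A) = 1.
The rank gives the maximum number of linearly independent columns: 1.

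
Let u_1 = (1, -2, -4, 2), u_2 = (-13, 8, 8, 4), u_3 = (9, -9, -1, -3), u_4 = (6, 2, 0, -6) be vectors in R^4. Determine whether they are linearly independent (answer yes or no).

Form the matrix with these vectors as rows and row reduce.
R2 ← R2 + (13)·R1: [0, -18, -44, 30]
R3 ← R3 − (9)·R1: [0, 9, 35, -21]
R4 ← R4 − (6)·R1: [0, 14, 24, -18]
R3 ← R3 + (1/2)·R2: [0, 0, 13, -6]
R4 ← R4 + (7/9)·R2: [0, 0, -92/9, 16/3]
R4 ← R4 + (92/117)·R3: [0, 0, 0, 8/13]
4 nonzero rows, so the 4 vectors span a space of dimension 4.
Since 4 = 4, the vectors are linearly independent.

yes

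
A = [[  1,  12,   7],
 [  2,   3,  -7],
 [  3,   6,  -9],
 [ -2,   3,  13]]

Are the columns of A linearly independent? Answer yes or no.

no

Row reduce A to echelon form.
R2 ← R2 − (2)·R1: [0, -21, -21]
R3 ← R3 − (3)·R1: [0, -30, -30]
R4 ← R4 + (2)·R1: [0, 27, 27]
R3 ← R3 − (10/7)·R2: [0, 0, 0]
R4 ← R4 + (9/7)·R2: [0, 0, 0]
2 pivots among 3 columns.
Only 2 < 3 pivot columns, so the columns are linearly dependent.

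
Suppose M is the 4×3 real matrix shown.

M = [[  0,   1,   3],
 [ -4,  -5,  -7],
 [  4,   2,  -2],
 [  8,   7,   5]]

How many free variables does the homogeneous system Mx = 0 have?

Row reduce to echelon form.
Swap R1 ↔ R2
R3 ← R3 + R1: [0, -3, -9]
R4 ← R4 + (2)·R1: [0, -3, -9]
R3 ← R3 + (3)·R2: [0, 0, 0]
R4 ← R4 + (3)·R2: [0, 0, 0]
2 nonzero rows, so rank(M) = 2.
M has 3 columns; by rank–nullity, nullity = 3 − 2 = 1.

1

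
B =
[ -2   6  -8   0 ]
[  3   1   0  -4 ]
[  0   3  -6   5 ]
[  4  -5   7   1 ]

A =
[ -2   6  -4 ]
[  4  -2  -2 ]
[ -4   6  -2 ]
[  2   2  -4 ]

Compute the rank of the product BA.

2

First compute BA:
[[ 60, -72,  12],
 [-10,   8,   2],
 [ 46, -32, -14],
 [-54,  78, -24]]
Now row reduce the product.
R2 ← R2 + (1/6)·R1: [0, -4, 4]
R3 ← R3 − (23/30)·R1: [0, 116/5, -116/5]
R4 ← R4 + (9/10)·R1: [0, 66/5, -66/5]
R3 ← R3 + (29/5)·R2: [0, 0, 0]
R4 ← R4 + (33/10)·R2: [0, 0, 0]
2 nonzero rows, so rank(BA) = 2.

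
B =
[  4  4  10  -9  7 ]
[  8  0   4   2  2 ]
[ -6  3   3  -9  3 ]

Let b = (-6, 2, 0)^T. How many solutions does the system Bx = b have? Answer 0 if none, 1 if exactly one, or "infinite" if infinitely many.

Row reduce the augmented matrix [B | b].
R2 ← R2 − (2)·R1: [0, -8, -16, 20, -12, 14]
R3 ← R3 + (3/2)·R1: [0, 9, 18, -45/2, 27/2, -9]
R3 ← R3 + (9/8)·R2: [0, 0, 0, 0, 0, 27/4]
The echelon form has 3 nonzero rows; the last pivot sits in the augmented column, so rank(B) = 2 but rank([B|b]) = 3.
Since the ranks differ, the system is inconsistent.
It has no solutions.

0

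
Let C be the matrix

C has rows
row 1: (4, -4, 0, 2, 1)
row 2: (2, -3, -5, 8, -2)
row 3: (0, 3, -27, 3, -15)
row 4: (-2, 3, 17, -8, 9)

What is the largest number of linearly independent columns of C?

4

Row reduce to echelon form.
R2 ← R2 − (1/2)·R1: [0, -1, -5, 7, -5/2]
R4 ← R4 + (1/2)·R1: [0, 1, 17, -7, 19/2]
R3 ← R3 + (3)·R2: [0, 0, -42, 24, -45/2]
R4 ← R4 + R2: [0, 0, 12, 0, 7]
R4 ← R4 + (2/7)·R3: [0, 0, 0, 48/7, 4/7]
Echelon form has 4 nonzero rows, so rank(C) = 4.
The rank gives the maximum number of linearly independent columns: 4.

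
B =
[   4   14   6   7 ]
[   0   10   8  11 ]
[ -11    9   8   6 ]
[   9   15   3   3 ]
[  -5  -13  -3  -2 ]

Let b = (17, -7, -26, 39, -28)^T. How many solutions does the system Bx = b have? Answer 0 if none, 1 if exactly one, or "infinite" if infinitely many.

infinite

Row reduce the augmented matrix [B | b].
R3 ← R3 + (11/4)·R1: [0, 95/2, 49/2, 101/4, 83/4]
R4 ← R4 − (9/4)·R1: [0, -33/2, -21/2, -51/4, 3/4]
R5 ← R5 + (5/4)·R1: [0, 9/2, 9/2, 27/4, -27/4]
R3 ← R3 − (19/4)·R2: [0, 0, -27/2, -27, 54]
R4 ← R4 + (33/20)·R2: [0, 0, 27/10, 27/5, -54/5]
R5 ← R5 − (9/20)·R2: [0, 0, 9/10, 9/5, -18/5]
R4 ← R4 + (1/5)·R3: [0, 0, 0, 0, 0]
R5 ← R5 + (1/15)·R3: [0, 0, 0, 0, 0]
The echelon form has 3 nonzero rows, and every pivot lies in the first 4 columns, so rank(B) = rank([B|b]) = 3.
The system is consistent.
rank = 3 < 4 unknowns, so there are infinitely many solutions.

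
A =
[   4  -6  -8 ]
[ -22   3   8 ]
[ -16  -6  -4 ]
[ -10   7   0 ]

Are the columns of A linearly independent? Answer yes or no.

yes

Row reduce A to echelon form.
R2 ← R2 + (11/2)·R1: [0, -30, -36]
R3 ← R3 + (4)·R1: [0, -30, -36]
R4 ← R4 + (5/2)·R1: [0, -8, -20]
R3 ← R3 − R2: [0, 0, 0]
R4 ← R4 − (4/15)·R2: [0, 0, -52/5]
Swap R3 ↔ R4
3 pivots among 3 columns.
Every column is a pivot column, so the columns are linearly independent.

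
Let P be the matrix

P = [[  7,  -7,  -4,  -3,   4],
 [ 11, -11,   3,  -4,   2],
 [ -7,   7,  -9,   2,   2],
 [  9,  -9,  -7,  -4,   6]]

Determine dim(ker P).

Row reduce to echelon form.
R2 ← R2 − (11/7)·R1: [0, 0, 65/7, 5/7, -30/7]
R3 ← R3 + R1: [0, 0, -13, -1, 6]
R4 ← R4 − (9/7)·R1: [0, 0, -13/7, -1/7, 6/7]
R3 ← R3 + (7/5)·R2: [0, 0, 0, 0, 0]
R4 ← R4 + (1/5)·R2: [0, 0, 0, 0, 0]
2 nonzero rows, so rank(P) = 2.
P has 5 columns; by rank–nullity, nullity = 5 − 2 = 3.

3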